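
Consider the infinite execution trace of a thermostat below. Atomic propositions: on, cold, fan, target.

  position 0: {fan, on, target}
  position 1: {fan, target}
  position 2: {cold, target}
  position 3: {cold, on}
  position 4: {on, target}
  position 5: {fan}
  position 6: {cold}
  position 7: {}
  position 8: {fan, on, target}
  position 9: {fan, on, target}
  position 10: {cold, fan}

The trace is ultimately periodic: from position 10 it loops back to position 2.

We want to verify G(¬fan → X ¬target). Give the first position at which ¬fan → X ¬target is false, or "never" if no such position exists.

Check ¬fan → X ¬target at each position in order: 0 ✓, 1 ✓, 2 ✓.
At position 3 the labels are {cold, on} and the next position 4 has {on, target}, so ¬fan → X ¬target is false there. This is the first violation.

3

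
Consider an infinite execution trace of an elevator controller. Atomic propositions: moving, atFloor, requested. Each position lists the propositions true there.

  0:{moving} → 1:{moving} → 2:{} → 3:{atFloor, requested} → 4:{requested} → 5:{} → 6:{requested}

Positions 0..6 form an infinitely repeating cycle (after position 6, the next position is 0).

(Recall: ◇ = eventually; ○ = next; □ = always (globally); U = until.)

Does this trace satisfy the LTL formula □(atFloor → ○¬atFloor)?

atFloor → ○¬atFloor holds at every position 0..6, and those are all positions ever visited, so □(atFloor → ○¬atFloor) holds.
Positions where atFloor holds: 3.
Check ○¬atFloor at each: 3→ok.

Satisfied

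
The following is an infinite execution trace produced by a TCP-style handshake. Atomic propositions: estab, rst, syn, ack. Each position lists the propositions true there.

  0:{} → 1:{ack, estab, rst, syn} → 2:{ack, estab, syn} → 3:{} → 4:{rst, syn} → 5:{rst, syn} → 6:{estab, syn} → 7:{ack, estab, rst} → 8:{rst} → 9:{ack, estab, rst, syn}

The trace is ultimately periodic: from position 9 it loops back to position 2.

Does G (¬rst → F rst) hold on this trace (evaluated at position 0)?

¬rst → F rst holds at every position 0..9, and those are all positions ever visited, so G (¬rst → F rst) holds.
Positions where ¬rst holds: 0, 2, 3, 6.
Check F rst at each: 0→ok, 2→ok, 3→ok, 6→ok.

Satisfied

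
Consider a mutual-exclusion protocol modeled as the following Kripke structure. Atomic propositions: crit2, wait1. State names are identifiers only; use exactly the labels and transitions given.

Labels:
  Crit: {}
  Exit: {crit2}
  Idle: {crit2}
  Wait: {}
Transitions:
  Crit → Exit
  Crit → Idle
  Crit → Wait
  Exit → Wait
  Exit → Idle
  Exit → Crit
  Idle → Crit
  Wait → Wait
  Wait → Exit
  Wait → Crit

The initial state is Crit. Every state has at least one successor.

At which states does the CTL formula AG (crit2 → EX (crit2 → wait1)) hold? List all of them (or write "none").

States satisfying crit2 → EX (crit2 → wait1): {Crit, Exit, Idle, Wait}.
States satisfying AG (crit2 → EX (crit2 → wait1)): {Crit, Exit, Idle, Wait}.

{Crit, Exit, Idle, Wait}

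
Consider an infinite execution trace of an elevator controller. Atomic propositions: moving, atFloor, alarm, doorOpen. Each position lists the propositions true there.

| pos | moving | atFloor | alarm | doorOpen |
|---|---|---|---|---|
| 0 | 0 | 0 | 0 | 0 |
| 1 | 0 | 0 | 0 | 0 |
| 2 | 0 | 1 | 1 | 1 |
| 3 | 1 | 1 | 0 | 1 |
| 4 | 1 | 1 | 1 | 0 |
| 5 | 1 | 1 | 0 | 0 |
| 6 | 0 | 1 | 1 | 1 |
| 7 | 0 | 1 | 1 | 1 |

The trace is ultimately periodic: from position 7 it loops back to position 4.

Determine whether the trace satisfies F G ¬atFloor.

G ¬atFloor is false at every position 0..7, so it never becomes true and F G ¬atFloor fails.

Violated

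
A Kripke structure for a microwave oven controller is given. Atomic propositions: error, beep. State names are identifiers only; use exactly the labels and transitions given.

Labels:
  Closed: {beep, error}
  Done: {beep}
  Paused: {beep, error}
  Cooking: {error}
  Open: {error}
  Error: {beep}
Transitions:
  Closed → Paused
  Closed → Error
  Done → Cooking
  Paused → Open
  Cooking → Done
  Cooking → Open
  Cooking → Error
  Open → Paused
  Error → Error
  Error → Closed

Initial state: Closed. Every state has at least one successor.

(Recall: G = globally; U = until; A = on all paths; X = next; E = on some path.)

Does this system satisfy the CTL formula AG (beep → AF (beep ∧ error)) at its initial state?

Violated

States satisfying beep → AF (beep ∧ error): {Closed, Paused, Cooking, Open}.
States satisfying AG (beep → AF (beep ∧ error)): {Paused, Open}.
Error is reachable from Closed and violates beep → AF (beep ∧ error), so AG fails at Closed.
Closed ∉ Sat(AG (beep → AF (beep ∧ error))).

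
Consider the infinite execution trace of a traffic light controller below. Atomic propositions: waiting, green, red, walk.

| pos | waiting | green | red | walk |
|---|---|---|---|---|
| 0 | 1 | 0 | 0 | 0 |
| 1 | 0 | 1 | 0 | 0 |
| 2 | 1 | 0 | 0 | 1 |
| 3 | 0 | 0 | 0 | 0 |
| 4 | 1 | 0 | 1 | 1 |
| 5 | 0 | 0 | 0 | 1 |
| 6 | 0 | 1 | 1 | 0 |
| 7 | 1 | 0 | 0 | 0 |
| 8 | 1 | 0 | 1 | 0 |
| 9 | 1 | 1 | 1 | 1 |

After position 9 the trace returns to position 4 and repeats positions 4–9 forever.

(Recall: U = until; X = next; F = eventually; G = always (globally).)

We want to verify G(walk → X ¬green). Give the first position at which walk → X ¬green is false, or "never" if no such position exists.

5

Check walk → X ¬green at each position in order: 0 ✓, 1 ✓, 2 ✓, 3 ✓, 4 ✓.
At position 5 the labels are {walk} and the next position 6 has {green, red}, so walk → X ¬green is false there. This is the first violation.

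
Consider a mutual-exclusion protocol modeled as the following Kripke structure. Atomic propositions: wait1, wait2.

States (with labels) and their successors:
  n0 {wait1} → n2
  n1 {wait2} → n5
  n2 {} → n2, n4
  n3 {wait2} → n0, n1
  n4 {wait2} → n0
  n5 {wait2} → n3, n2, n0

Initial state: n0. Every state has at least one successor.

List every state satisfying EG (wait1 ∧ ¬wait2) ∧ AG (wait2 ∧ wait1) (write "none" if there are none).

States satisfying wait1 ∧ ¬wait2: {n0}.
States satisfying EG (wait1 ∧ ¬wait2): ∅.
States satisfying wait2 ∧ wait1: ∅.
States satisfying AG (wait2 ∧ wait1): ∅.
States satisfying EG (wait1 ∧ ¬wait2) ∧ AG (wait2 ∧ wait1): ∅.

none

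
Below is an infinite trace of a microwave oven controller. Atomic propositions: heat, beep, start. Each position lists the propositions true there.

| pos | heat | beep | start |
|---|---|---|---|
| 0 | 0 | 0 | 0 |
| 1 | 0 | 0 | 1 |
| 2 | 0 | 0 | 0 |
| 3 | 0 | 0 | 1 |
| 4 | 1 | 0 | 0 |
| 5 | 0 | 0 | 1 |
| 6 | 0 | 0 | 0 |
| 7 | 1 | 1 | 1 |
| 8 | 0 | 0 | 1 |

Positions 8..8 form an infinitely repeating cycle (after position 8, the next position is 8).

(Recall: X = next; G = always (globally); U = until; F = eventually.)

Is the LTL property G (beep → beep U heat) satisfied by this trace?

beep → beep U heat holds at every position 0..8, and those are all positions ever visited, so G (beep → beep U heat) holds.
Positions where beep holds: 7.
Check beep U heat at each: 7→ok.

Yes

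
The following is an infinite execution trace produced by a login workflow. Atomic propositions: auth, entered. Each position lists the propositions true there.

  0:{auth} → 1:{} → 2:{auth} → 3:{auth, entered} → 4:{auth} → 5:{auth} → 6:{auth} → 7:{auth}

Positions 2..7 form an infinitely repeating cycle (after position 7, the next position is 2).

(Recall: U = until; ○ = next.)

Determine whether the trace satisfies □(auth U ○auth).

auth U ○auth holds at every position 0..7, and those are all positions ever visited, so □(auth U ○auth) holds.

Holds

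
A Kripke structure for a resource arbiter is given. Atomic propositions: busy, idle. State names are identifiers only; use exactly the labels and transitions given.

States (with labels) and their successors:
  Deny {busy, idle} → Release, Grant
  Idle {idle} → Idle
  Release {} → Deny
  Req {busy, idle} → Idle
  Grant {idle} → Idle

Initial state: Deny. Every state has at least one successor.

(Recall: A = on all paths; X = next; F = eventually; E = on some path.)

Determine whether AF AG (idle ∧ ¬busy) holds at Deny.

Does not hold

States satisfying AG (idle ∧ ¬busy): {Idle, Grant}.
States satisfying AF AG (idle ∧ ¬busy): {Idle, Req, Grant}.
There is a path from Deny along which AG (idle ∧ ¬busy) never holds.
Deny ∉ Sat(AF AG (idle ∧ ¬busy)).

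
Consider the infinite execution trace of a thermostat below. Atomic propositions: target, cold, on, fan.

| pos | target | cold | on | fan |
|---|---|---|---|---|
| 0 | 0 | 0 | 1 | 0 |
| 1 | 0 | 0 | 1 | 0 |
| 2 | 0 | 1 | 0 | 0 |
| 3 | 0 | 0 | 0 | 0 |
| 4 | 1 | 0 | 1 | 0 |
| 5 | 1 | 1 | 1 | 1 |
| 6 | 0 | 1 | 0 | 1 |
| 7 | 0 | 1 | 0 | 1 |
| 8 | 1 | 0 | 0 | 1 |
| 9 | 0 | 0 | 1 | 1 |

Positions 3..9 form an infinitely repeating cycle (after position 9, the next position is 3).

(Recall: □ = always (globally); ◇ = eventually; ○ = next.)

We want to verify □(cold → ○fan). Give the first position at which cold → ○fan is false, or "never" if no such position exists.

2

Check cold → ○fan at each position in order: 0 ✓, 1 ✓.
At position 2 the labels are {cold} and the next position 3 has {}, so cold → ○fan is false there. This is the first violation.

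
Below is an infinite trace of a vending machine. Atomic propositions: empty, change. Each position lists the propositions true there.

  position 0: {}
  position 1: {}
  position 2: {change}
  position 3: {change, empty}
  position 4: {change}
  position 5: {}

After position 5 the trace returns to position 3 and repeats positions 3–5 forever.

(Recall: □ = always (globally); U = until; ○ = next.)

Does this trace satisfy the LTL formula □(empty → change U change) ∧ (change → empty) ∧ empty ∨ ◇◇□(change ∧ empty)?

◇□(change ∧ empty) is false at every position 0..5, so it never becomes true and ◇◇□(change ∧ empty) fails.
At position 0: □(empty → change U change) ∧ (change → empty) ∧ empty is false; ◇◇□(change ∧ empty) is false; so □(empty → change U change) ∧ (change → empty) ∧ empty ∨ ◇◇□(change ∧ empty) is false.

Violated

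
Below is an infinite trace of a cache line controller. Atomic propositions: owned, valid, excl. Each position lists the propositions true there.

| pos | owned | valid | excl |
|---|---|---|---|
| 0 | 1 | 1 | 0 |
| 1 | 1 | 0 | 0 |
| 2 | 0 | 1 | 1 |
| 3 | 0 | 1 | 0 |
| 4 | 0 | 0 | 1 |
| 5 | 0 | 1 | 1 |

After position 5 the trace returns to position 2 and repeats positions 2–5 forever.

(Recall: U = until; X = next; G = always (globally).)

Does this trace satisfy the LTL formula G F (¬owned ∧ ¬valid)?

Yes

F (¬owned ∧ ¬valid) holds at every position 0..5, and those are all positions ever visited, so G F (¬owned ∧ ¬valid) holds.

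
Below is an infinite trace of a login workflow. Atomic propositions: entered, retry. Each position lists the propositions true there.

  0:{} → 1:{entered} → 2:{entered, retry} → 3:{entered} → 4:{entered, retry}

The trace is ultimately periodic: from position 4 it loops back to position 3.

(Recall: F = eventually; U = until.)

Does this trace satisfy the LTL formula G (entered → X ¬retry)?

entered → X ¬retry must hold at every position from 0 onward. It fails at position 1, so G (entered → X ¬retry) is false.
Positions where entered holds: 1, 2, 3, 4.
Check X ¬retry at each: 1→fails, 2→ok, 3→fails, 4→ok.

No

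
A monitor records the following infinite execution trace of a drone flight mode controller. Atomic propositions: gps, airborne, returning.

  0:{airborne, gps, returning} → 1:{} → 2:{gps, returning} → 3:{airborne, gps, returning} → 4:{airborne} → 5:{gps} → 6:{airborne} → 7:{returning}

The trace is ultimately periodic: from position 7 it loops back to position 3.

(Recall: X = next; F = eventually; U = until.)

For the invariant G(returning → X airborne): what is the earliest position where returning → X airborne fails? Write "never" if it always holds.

At position 0 the labels are {airborne, gps, returning} and the next position 1 has {}, so returning → X airborne is false there. This is the first violation.

0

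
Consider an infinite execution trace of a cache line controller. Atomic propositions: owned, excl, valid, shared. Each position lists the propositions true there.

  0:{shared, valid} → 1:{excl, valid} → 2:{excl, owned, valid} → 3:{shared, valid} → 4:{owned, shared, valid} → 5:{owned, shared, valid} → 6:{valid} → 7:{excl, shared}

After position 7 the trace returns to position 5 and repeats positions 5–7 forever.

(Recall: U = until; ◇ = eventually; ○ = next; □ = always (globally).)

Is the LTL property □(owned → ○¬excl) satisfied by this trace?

Yes

owned → ○¬excl holds at every position 0..7, and those are all positions ever visited, so □(owned → ○¬excl) holds.
Positions where owned holds: 2, 4, 5.
Check ○¬excl at each: 2→ok, 4→ok, 5→ok.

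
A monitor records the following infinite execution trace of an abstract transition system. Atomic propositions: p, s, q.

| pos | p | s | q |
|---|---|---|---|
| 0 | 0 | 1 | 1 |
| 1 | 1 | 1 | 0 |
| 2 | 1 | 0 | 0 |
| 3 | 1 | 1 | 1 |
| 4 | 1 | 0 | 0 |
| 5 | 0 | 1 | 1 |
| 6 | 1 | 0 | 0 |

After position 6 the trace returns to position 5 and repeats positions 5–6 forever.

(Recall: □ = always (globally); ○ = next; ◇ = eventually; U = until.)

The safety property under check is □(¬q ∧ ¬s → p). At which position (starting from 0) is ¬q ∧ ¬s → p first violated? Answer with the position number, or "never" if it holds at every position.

never

¬q ∧ ¬s → p holds at every position 0..6, and those are all the positions the trace ever visits, so the invariant □(¬q ∧ ¬s → p) is never violated.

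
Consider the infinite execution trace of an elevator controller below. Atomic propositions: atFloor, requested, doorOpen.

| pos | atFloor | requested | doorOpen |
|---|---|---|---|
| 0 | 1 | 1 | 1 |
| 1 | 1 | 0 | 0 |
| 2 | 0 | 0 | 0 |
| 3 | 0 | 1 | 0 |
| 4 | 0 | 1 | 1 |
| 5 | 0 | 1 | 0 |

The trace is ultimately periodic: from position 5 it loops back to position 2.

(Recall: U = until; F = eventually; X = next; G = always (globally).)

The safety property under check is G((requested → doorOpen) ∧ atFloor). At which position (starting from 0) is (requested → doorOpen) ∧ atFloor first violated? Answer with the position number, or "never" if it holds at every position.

Check (requested → doorOpen) ∧ atFloor at each position in order: 0 ✓, 1 ✓.
At position 2 the labels are {}, so (requested → doorOpen) ∧ atFloor is false there. This is the first violation.

2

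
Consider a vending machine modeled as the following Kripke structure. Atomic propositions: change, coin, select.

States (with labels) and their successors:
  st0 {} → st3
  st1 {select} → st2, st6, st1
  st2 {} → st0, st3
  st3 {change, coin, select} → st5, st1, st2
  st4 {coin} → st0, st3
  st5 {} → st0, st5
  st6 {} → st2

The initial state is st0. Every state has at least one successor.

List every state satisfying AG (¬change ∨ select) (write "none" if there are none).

{st0, st1, st2, st3, st4, st5, st6}

States satisfying ¬change ∨ select: {st0, st1, st2, st3, st4, st5, st6}.
States satisfying AG (¬change ∨ select): {st0, st1, st2, st3, st4, st5, st6}.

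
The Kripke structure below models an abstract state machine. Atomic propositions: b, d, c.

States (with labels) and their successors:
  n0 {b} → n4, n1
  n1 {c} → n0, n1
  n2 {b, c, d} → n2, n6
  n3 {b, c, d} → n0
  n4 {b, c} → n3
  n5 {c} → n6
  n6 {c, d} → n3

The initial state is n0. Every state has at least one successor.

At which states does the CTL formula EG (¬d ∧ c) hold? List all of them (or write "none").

States satisfying ¬d ∧ c: {n1, n4, n5}.
States satisfying EG (¬d ∧ c): {n1}.

{n1}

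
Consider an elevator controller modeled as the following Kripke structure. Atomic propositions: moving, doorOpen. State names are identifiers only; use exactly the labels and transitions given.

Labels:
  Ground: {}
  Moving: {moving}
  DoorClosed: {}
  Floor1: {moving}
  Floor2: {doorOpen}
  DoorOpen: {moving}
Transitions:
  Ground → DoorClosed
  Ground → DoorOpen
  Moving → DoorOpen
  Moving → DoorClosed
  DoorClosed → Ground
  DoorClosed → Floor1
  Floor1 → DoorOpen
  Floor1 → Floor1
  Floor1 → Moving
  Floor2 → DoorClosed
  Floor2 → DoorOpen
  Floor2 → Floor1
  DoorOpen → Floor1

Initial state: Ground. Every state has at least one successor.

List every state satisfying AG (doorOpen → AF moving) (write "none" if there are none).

{Ground, Moving, DoorClosed, Floor1, DoorOpen}

States satisfying doorOpen → AF moving: {Ground, Moving, DoorClosed, Floor1, DoorOpen}.
States satisfying AG (doorOpen → AF moving): {Ground, Moving, DoorClosed, Floor1, DoorOpen}.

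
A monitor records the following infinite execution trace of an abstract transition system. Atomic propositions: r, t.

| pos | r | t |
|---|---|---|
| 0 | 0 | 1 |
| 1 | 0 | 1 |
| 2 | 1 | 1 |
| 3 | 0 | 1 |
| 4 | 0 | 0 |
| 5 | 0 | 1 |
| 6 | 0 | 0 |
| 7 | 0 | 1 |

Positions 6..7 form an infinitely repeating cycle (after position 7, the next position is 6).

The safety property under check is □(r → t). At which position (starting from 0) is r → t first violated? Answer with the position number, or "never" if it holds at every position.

never

r → t holds at every position 0..7, and those are all the positions the trace ever visits, so the invariant □(r → t) is never violated.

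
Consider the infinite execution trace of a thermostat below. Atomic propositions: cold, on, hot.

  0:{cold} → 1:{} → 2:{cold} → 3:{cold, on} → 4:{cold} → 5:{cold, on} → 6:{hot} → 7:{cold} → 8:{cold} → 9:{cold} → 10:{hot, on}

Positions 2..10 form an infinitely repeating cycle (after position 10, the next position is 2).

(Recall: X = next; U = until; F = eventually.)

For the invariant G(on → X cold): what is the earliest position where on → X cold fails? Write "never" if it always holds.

5

Check on → X cold at each position in order: 0 ✓, 1 ✓, 2 ✓, 3 ✓, 4 ✓.
At position 5 the labels are {cold, on} and the next position 6 has {hot}, so on → X cold is false there. This is the first violation.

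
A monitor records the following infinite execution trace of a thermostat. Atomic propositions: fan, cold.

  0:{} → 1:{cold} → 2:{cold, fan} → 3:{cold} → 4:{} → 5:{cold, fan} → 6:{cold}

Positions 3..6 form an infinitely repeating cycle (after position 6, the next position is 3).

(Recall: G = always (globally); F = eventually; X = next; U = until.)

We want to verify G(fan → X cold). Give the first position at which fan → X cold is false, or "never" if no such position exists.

fan → X cold holds at every position 0..6, and those are all the positions the trace ever visits, so the invariant G(fan → X cold) is never violated.

never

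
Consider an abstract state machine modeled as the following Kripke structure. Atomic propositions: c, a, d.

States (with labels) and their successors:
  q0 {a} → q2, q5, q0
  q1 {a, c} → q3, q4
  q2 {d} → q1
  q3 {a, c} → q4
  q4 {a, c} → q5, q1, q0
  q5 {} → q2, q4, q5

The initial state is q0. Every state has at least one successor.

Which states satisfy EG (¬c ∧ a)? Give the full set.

States satisfying ¬c ∧ a: {q0}.
States satisfying EG (¬c ∧ a): {q0}.

{q0}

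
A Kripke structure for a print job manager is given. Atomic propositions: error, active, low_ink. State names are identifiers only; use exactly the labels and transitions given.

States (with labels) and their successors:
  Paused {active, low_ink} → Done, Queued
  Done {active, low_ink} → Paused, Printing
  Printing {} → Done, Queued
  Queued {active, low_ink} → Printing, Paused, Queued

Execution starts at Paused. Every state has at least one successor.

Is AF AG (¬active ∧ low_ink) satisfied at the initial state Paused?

States satisfying AG (¬active ∧ low_ink): ∅.
States satisfying AF AG (¬active ∧ low_ink): ∅.
There is a path from Paused along which AG (¬active ∧ low_ink) never holds.
Paused ∉ Sat(AF AG (¬active ∧ low_ink)).

Does not hold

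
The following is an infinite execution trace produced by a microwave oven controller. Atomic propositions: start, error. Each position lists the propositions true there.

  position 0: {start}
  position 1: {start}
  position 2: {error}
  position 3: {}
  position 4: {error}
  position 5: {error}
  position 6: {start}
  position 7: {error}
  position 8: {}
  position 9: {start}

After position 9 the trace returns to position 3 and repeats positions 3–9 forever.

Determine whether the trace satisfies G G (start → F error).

Holds

G (start → F error) holds at every position 0..9, and those are all positions ever visited, so G G (start → F error) holds.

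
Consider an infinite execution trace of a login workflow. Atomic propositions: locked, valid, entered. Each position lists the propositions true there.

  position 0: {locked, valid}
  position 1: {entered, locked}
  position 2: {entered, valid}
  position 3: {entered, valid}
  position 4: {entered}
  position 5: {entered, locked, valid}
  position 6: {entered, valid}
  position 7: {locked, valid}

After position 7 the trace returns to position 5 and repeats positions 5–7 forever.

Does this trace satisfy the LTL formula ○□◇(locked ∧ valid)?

Satisfied

The position after 0 is 1; □◇(locked ∧ valid) is true there.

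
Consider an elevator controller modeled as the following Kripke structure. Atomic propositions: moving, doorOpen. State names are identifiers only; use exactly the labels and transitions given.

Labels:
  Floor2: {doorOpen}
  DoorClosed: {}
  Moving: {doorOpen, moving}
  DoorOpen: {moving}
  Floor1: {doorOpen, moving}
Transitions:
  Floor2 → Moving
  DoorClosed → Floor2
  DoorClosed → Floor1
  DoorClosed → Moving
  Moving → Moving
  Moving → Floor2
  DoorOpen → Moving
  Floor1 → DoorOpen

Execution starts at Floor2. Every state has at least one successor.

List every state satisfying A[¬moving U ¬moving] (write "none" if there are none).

{Floor2, DoorClosed}

States satisfying ¬moving: {Floor2, DoorClosed}.
States satisfying A[¬moving U ¬moving]: {Floor2, DoorClosed}.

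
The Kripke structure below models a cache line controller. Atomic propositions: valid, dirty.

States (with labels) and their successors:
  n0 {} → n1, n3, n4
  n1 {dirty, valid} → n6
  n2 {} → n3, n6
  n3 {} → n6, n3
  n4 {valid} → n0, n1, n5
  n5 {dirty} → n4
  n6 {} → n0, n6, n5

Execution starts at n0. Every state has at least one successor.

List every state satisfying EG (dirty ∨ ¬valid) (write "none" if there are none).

{n0, n1, n2, n3, n6}

States satisfying dirty ∨ ¬valid: {n0, n1, n2, n3, n5, n6}.
States satisfying EG (dirty ∨ ¬valid): {n0, n1, n2, n3, n6}.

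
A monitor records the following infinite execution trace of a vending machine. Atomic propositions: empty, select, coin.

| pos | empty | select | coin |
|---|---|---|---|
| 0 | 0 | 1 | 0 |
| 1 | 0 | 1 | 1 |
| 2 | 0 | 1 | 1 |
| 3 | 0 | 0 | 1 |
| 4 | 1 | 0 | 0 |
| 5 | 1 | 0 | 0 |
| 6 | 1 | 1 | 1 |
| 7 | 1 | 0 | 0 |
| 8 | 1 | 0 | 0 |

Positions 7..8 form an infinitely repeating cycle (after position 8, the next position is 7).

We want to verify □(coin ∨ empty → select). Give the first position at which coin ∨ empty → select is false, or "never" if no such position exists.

Check coin ∨ empty → select at each position in order: 0 ✓, 1 ✓, 2 ✓.
At position 3 the labels are {coin}, so coin ∨ empty → select is false there. This is the first violation.

3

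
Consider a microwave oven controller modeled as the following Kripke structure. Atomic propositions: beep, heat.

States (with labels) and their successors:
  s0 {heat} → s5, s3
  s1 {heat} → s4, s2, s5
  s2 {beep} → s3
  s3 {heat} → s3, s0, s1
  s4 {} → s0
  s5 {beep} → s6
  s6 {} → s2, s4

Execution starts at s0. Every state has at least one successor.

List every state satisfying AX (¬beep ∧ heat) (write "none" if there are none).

States satisfying ¬beep ∧ heat: {s0, s1, s3}.
States satisfying AX (¬beep ∧ heat): {s2, s3, s4}.

{s2, s3, s4}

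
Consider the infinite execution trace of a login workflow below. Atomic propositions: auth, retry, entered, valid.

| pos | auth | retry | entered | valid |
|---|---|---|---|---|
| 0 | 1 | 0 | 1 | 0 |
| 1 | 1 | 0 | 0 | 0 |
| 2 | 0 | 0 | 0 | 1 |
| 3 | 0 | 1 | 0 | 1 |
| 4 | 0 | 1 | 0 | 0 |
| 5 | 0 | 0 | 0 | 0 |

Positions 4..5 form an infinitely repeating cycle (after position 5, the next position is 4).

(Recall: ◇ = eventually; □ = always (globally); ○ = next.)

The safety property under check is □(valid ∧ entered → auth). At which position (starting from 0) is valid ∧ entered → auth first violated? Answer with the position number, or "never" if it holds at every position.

valid ∧ entered → auth holds at every position 0..5, and those are all the positions the trace ever visits, so the invariant □(valid ∧ entered → auth) is never violated.

never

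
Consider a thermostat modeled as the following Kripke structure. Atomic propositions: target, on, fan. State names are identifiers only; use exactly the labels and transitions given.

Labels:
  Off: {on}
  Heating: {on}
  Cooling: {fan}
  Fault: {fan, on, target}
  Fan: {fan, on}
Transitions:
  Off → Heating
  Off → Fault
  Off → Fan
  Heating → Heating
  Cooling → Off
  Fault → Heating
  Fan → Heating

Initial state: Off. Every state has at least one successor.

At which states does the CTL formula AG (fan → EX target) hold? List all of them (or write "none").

{Heating}

States satisfying fan → EX target: {Off, Heating}.
States satisfying AG (fan → EX target): {Heating}.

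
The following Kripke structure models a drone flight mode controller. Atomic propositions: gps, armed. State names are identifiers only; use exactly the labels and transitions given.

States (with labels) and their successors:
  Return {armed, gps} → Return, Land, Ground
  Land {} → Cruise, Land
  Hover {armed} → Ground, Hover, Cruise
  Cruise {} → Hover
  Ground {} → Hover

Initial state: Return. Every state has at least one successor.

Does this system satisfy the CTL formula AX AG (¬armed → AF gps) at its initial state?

States satisfying AG (¬armed → AF gps): ∅.
States satisfying AX AG (¬armed → AF gps): ∅.
Return ∉ Sat(AX AG (¬armed → AF gps)).

Violated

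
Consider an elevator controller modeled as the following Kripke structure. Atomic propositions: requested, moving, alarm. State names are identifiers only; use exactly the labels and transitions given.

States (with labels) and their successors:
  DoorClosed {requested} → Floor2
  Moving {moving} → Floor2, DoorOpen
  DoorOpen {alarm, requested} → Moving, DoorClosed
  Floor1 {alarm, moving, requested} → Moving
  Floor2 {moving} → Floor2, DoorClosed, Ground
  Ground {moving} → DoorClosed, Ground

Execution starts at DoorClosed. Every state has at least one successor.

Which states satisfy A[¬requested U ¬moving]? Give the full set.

States satisfying ¬requested: {Moving, Floor2, Ground}.
States satisfying ¬moving: {DoorClosed, DoorOpen}.
States satisfying A[¬requested U ¬moving]: {DoorClosed, DoorOpen}.

{DoorClosed, DoorOpen}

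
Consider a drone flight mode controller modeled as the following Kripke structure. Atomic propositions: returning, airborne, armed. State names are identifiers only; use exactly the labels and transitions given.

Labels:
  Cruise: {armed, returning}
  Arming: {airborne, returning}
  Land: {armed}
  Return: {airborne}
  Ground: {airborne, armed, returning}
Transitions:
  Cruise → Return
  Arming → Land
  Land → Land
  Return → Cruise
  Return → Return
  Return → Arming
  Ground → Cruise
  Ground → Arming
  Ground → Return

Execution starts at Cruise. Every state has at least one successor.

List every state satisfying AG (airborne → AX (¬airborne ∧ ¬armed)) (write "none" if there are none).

{Land}

States satisfying airborne → AX (¬airborne ∧ ¬armed): {Cruise, Land}.
States satisfying AG (airborne → AX (¬airborne ∧ ¬armed)): {Land}.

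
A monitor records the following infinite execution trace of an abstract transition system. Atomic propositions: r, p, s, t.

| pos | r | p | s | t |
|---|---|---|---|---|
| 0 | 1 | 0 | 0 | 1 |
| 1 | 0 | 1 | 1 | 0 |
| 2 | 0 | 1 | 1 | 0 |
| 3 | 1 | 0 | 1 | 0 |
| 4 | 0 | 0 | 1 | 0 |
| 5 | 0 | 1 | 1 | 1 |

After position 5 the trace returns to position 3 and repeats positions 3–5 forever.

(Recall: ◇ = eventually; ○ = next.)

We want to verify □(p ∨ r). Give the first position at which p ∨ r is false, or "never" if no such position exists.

Check p ∨ r at each position in order: 0 ✓, 1 ✓, 2 ✓, 3 ✓.
At position 4 the labels are {s}, so p ∨ r is false there. This is the first violation.

4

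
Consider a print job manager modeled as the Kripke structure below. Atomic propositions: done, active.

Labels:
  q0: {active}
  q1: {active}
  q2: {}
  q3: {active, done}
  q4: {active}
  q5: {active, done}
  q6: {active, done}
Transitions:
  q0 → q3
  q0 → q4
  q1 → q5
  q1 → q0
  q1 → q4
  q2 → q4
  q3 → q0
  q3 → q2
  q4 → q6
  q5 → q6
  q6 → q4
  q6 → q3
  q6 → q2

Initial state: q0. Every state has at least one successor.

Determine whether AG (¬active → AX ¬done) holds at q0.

States satisfying ¬active → AX ¬done: {q0, q1, q2, q3, q4, q5, q6}.
States satisfying AG (¬active → AX ¬done): {q0, q1, q2, q3, q4, q5, q6}.
Every state reachable from q0 satisfies ¬active → AX ¬done.
q0 ∈ Sat(AG (¬active → AX ¬done)).

Yes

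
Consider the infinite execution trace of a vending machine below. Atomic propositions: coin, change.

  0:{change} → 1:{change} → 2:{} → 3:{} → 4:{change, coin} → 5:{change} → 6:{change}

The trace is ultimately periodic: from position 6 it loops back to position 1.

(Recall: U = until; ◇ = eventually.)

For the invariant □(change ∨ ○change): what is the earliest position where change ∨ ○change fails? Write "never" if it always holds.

Check change ∨ ○change at each position in order: 0 ✓, 1 ✓.
At position 2 the labels are {} and the next position 3 has {}, so change ∨ ○change is false there. This is the first violation.

2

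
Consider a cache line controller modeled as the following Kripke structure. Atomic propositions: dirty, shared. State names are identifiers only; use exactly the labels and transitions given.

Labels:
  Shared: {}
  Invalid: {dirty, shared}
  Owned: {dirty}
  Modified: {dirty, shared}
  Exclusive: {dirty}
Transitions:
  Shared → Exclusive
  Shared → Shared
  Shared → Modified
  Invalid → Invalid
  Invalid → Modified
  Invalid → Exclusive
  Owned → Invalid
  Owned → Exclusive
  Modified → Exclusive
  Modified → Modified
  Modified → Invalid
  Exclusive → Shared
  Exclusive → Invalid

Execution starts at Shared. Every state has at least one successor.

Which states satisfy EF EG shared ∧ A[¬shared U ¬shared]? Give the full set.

{Shared, Owned, Exclusive}

States satisfying EG shared: {Invalid, Modified}.
States satisfying EF EG shared: {Shared, Invalid, Owned, Modified, Exclusive}.
States satisfying ¬shared: {Shared, Owned, Exclusive}.
States satisfying A[¬shared U ¬shared]: {Shared, Owned, Exclusive}.
States satisfying EF EG shared ∧ A[¬shared U ¬shared]: {Shared, Owned, Exclusive}.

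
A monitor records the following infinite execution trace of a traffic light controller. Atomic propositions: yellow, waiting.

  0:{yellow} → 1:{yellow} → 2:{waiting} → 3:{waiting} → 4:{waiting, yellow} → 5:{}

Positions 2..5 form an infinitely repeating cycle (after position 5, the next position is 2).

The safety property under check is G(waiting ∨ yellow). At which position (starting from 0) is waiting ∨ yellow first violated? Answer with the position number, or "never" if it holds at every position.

Check waiting ∨ yellow at each position in order: 0 ✓, 1 ✓, 2 ✓, 3 ✓, 4 ✓.
At position 5 the labels are {}, so waiting ∨ yellow is false there. This is the first violation.

5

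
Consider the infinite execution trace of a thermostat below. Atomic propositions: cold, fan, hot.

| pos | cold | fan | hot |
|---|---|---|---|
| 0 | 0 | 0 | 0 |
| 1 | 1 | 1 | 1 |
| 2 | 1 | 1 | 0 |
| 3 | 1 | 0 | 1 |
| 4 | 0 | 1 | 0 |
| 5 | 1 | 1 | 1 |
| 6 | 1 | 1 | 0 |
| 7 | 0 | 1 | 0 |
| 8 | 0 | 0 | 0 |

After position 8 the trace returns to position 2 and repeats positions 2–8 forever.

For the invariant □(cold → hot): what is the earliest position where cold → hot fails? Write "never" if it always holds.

2

Check cold → hot at each position in order: 0 ✓, 1 ✓.
At position 2 the labels are {cold, fan}, so cold → hot is false there. This is the first violation.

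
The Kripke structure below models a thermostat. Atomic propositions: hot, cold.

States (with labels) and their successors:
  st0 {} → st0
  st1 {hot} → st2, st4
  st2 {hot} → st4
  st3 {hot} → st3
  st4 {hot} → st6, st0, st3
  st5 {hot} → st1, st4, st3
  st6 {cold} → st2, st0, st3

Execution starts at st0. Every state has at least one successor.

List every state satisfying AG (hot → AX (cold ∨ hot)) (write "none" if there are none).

{st0, st3}

States satisfying hot → AX (cold ∨ hot): {st0, st1, st2, st3, st5, st6}.
States satisfying AG (hot → AX (cold ∨ hot)): {st0, st3}.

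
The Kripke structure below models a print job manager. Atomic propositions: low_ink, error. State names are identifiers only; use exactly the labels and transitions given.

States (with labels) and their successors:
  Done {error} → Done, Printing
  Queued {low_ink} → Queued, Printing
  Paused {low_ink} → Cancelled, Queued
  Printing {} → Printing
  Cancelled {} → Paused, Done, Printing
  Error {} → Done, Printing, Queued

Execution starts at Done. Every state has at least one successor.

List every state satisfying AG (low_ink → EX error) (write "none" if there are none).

{Done, Printing}

States satisfying low_ink → EX error: {Done, Printing, Cancelled, Error}.
States satisfying AG (low_ink → EX error): {Done, Printing}.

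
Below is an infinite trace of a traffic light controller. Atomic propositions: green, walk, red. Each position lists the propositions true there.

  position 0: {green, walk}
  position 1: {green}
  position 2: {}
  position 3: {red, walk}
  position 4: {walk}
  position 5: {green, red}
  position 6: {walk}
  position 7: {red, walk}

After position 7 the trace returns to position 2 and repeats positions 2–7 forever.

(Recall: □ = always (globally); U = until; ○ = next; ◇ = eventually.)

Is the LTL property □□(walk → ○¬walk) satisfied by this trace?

□(walk → ○¬walk) must hold at every position from 0 onward. It fails at position 0, so □□(walk → ○¬walk) is false.

Violated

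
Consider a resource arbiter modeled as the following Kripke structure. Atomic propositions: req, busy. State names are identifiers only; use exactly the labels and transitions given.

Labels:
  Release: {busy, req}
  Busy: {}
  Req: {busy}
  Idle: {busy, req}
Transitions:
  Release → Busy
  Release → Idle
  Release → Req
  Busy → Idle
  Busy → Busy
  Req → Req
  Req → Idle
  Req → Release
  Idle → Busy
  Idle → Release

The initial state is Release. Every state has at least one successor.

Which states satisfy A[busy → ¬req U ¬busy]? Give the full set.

States satisfying busy → ¬req: {Busy, Req}.
States satisfying ¬busy: {Busy}.
States satisfying A[busy → ¬req U ¬busy]: {Busy}.

{Busy}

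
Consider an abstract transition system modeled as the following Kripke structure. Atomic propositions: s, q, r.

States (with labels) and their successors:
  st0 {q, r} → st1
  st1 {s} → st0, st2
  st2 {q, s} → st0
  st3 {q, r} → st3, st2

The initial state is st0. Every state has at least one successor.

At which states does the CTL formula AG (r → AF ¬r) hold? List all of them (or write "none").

{st0, st1, st2}

States satisfying r → AF ¬r: {st0, st1, st2}.
States satisfying AG (r → AF ¬r): {st0, st1, st2}.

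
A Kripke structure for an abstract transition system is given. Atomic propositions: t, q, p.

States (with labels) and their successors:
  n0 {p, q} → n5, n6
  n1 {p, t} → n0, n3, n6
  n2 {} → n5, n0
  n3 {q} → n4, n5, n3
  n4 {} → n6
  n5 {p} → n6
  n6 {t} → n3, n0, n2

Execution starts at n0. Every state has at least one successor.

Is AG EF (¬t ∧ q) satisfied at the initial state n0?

States satisfying EF (¬t ∧ q): {n0, n1, n2, n3, n4, n5, n6}.
States satisfying AG EF (¬t ∧ q): {n0, n1, n2, n3, n4, n5, n6}.
Every state reachable from n0 satisfies EF (¬t ∧ q).
n0 ∈ Sat(AG EF (¬t ∧ q)).

Yes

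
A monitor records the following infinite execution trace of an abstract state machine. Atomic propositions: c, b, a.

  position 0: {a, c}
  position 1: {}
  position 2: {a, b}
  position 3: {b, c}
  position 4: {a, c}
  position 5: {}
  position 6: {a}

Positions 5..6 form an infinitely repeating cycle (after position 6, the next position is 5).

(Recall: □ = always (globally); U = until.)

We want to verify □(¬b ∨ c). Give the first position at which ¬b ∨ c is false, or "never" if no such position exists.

2

Check ¬b ∨ c at each position in order: 0 ✓, 1 ✓.
At position 2 the labels are {a, b}, so ¬b ∨ c is false there. This is the first violation.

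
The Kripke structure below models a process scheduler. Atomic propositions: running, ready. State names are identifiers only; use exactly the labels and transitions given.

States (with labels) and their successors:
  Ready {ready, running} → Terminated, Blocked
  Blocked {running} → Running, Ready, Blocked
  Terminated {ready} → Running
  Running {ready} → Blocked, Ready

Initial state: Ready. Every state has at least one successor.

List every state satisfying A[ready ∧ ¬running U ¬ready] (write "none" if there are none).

States satisfying ready ∧ ¬running: {Terminated, Running}.
States satisfying ¬ready: {Blocked}.
States satisfying A[ready ∧ ¬running U ¬ready]: {Blocked}.

{Blocked}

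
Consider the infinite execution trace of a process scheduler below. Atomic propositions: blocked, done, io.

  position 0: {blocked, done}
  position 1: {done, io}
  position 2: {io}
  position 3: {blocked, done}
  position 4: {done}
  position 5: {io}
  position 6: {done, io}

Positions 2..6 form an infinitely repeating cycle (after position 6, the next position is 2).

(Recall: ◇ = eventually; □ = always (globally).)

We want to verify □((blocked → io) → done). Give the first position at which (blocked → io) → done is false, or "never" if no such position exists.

Check (blocked → io) → done at each position in order: 0 ✓, 1 ✓.
At position 2 the labels are {io}, so (blocked → io) → done is false there. This is the first violation.

2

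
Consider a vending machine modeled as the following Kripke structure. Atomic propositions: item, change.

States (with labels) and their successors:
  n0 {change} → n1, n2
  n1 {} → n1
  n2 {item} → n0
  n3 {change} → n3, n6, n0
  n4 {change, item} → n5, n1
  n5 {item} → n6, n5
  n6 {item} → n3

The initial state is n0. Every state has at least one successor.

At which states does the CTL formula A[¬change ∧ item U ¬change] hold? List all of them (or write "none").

{n1, n2, n5, n6}

States satisfying ¬change ∧ item: {n2, n5, n6}.
States satisfying ¬change: {n1, n2, n5, n6}.
States satisfying A[¬change ∧ item U ¬change]: {n1, n2, n5, n6}.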